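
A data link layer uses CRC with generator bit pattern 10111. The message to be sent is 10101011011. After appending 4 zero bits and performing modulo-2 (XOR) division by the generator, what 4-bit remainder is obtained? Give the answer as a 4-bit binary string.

1101

Append 4 zeros: 101010110110000. Divide by 10111 (XOR where the leading bit is 1):
  pos 0: 10101 XOR 10111 = 00010
  pos 3: 10011 XOR 10111 = 00100
  pos 5: 10001 XOR 10111 = 00110
  pos 7: 11010 XOR 10111 = 01101
  pos 8: 11010 XOR 10111 = 01101
  pos 9: 11010 XOR 10111 = 01101
  pos 10: 11010 XOR 10111 = 01101
Remainder (last 4 bits) = 1101. This is the CRC / FCS.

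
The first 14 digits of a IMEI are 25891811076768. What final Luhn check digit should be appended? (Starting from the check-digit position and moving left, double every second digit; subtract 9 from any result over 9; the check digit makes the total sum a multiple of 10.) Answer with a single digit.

0

Partial digits right→left: 8 6 7 6 7 0 1 1 8 1 9 8 5 2
Double every second digit counting from the check-digit position (so the 1st, 3rd, 5th, ... of the partial from the right).
  doubled (with −9 where >9): 7 5 5 2 7 9 1 → sum 36
  kept as-is: 6 6 0 1 1 8 2 → sum 24
Total = 36 + 24 = 60.
Check digit = (10 − (60 mod 10)) mod 10 = 0.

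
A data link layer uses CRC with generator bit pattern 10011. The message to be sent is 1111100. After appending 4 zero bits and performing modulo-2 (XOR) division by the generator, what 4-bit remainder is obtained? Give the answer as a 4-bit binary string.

Append 4 zeros: 11111000000. Divide by 10011 (XOR where the leading bit is 1):
  pos 0: 11111 XOR 10011 = 01100
  pos 1: 11000 XOR 10011 = 01011
  pos 2: 10110 XOR 10011 = 00101
  pos 4: 10100 XOR 10011 = 00111
  pos 6: 11100 XOR 10011 = 01111
Remainder (last 4 bits) = 1111. This is the CRC / FCS.

1111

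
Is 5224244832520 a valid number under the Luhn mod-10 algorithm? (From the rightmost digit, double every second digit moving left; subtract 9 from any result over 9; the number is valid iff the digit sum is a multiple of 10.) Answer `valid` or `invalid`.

From the right, keep odd positions and double even positions (subtract 9 from any doubled value over 9):
  doubled (positions 2,4,...): 4 4 7 8 8 4 → sum 35
  kept (positions 1,3,...): 0 5 3 4 2 2 5 → sum 21
Total = 56.
56 mod 10 = 6, so the number is invalid.

invalid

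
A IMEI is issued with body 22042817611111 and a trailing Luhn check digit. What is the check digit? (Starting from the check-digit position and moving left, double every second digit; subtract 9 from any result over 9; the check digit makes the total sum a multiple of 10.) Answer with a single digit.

Partial digits right→left: 1 1 1 1 1 6 7 1 8 2 4 0 2 2
Double every second digit counting from the check-digit position (so the 1st, 3rd, 5th, ... of the partial from the right).
  doubled (with −9 where >9): 2 2 2 5 7 8 4 → sum 30
  kept as-is: 1 1 6 1 2 0 2 → sum 13
Total = 30 + 13 = 43.
Check digit = (10 − (43 mod 10)) mod 10 = 7.

7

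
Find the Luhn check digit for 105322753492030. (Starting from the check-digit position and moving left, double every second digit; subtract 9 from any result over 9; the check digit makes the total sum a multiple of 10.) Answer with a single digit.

4

Partial digits right→left: 0 3 0 2 9 4 3 5 7 2 2 3 5 0 1
Double every second digit counting from the check-digit position (so the 1st, 3rd, 5th, ... of the partial from the right).
  doubled (with −9 where >9): 0 0 9 6 5 4 1 2 → sum 27
  kept as-is: 3 2 4 5 2 3 0 → sum 19
Total = 27 + 19 = 46.
Check digit = (10 − (46 mod 10)) mod 10 = 4.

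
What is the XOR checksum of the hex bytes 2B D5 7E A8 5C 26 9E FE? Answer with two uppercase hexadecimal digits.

32

XOR the bytes together:
  start with 0x2B
  0x2B ⊕ 0xD5 = 0xFE
  0xFE ⊕ 0x7E = 0x80
  0x80 ⊕ 0xA8 = 0x28
  0x28 ⊕ 0x5C = 0x74
  0x74 ⊕ 0x26 = 0x52
  0x52 ⊕ 0x9E = 0xCC
  0xCC ⊕ 0xFE = 0x32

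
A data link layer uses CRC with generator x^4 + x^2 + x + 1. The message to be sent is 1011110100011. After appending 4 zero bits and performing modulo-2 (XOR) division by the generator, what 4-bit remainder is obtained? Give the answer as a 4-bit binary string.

1010

Append 4 zeros: 10111101000110000. Divide by 10111 (XOR where the leading bit is 1):
  pos 0: 10111 XOR 10111 = 00000
  pos 5: 10100 XOR 10111 = 00011
  pos 8: 11011 XOR 10111 = 01100
  pos 9: 11000 XOR 10111 = 01111
  pos 10: 11110 XOR 10111 = 01001
  pos 11: 10010 XOR 10111 = 00101
Remainder (last 4 bits) = 1010. This is the CRC / FCS.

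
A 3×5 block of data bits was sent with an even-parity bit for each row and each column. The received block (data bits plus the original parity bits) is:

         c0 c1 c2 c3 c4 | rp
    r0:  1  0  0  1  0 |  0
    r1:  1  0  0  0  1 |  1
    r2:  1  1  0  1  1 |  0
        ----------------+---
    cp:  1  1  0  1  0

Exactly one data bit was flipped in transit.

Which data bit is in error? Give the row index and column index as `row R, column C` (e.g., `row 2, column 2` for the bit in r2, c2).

Recompute each row's even parity and compare to rp:
  r0: data parity 0, sent rp 0 → ok
  r1: data parity 0, sent rp 1 → mismatch
  r2: data parity 0, sent rp 0 → ok
Recompute each column's even parity and compare to cp:
  c0: data parity 1, sent cp 1 → ok
  c1: data parity 1, sent cp 1 → ok
  c2: data parity 0, sent cp 0 → ok
  c3: data parity 0, sent cp 1 → mismatch
  c4: data parity 0, sent cp 0 → ok
Exactly one row (r1) and one column (c3) fail → the flipped bit is at their intersection.

row 1, column 3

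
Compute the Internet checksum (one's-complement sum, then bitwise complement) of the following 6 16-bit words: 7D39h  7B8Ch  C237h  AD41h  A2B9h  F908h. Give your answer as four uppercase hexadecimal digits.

FBFD

One's-complement addition (fold any carry out of bit 15 back into bit 0):
  0x7D39 + 0x7B8C = 0x0F8C5
  0xF8C5 + 0xC237 = 0x1BAFC → wrap carry → 0xBAFD
  0xBAFD + 0xAD41 = 0x1683E → wrap carry → 0x683F
  0x683F + 0xA2B9 = 0x10AF8 → wrap carry → 0x0AF9
  0x0AF9 + 0xF908 = 0x10401 → wrap carry → 0x0402
One's-complement sum = 0x0402.
Checksum = ~0x0402 & 0xFFFF = 0xFBFD.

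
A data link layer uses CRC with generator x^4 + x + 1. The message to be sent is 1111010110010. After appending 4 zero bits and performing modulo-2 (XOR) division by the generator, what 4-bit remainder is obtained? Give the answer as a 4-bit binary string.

0000

Append 4 zeros: 11110101100100000. Divide by 10011 (XOR where the leading bit is 1):
  pos 0: 11110 XOR 10011 = 01101
  pos 1: 11011 XOR 10011 = 01000
  pos 2: 10000 XOR 10011 = 00011
  pos 5: 11110 XOR 10011 = 01101
  pos 6: 11010 XOR 10011 = 01001
  pos 7: 10011 XOR 10011 = 00000
Remainder (last 4 bits) = 0000. This is the CRC / FCS.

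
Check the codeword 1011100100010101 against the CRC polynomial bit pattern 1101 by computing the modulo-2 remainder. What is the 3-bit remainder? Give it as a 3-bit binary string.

Modulo-2 division of 1011100100010101 by 1101:
  pos 0: 1011 XOR 1101 = 0110
  pos 1: 1101 XOR 1101 = 0000
  pos 7: 1000 XOR 1101 = 0101
  pos 8: 1011 XOR 1101 = 0110
  pos 9: 1100 XOR 1101 = 0001
  pos 12: 1101 XOR 1101 = 0000
Remainder = 000 (zero — the frame passes the CRC check).

000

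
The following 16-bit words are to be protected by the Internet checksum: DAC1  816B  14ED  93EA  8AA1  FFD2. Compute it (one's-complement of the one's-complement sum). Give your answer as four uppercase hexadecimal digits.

7086

One's-complement addition (fold any carry out of bit 15 back into bit 0):
  0xDAC1 + 0x816B = 0x15C2C → wrap carry → 0x5C2D
  0x5C2D + 0x14ED = 0x0711A
  0x711A + 0x93EA = 0x10504 → wrap carry → 0x0505
  0x0505 + 0x8AA1 = 0x08FA6
  0x8FA6 + 0xFFD2 = 0x18F78 → wrap carry → 0x8F79
One's-complement sum = 0x8F79.
Checksum = ~0x8F79 & 0xFFFF = 0x7086.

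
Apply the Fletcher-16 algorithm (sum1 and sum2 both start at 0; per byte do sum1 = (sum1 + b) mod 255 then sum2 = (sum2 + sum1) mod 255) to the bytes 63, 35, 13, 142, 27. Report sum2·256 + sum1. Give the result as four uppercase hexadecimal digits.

2819

Running sums (mod 255):
  after byte 0 (63): sum1=63, sum2=63
  after byte 1 (35): sum1=98, sum2=161
  after byte 2 (13): sum1=111, sum2=17
  after byte 3 (142): sum1=253, sum2=15
  after byte 4 (27): sum1=25, sum2=40
Checksum = sum2·256 + sum1 = 40·256 + 25 = 10265 = 0x2819.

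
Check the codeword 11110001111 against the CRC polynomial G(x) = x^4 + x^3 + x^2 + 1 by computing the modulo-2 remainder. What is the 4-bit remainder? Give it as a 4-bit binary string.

Modulo-2 division of 11110001111 by 11101:
  pos 0: 11110 XOR 11101 = 00011
  pos 3: 11001 XOR 11101 = 00100
  pos 5: 10011 XOR 11101 = 01110
  pos 6: 11101 XOR 11101 = 00000
Remainder = 0000 (zero — the frame passes the CRC check).

0000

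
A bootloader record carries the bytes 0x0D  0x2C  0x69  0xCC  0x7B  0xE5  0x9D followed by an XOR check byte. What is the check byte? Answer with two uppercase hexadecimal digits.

87

XOR the bytes together:
  start with 0x0D
  0x0D ⊕ 0x2C = 0x21
  0x21 ⊕ 0x69 = 0x48
  0x48 ⊕ 0xCC = 0x84
  0x84 ⊕ 0x7B = 0xFF
  0xFF ⊕ 0xE5 = 0x1A
  0x1A ⊕ 0x9D = 0x87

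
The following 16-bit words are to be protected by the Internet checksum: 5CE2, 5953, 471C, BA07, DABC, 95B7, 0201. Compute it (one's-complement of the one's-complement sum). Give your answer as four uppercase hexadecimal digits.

D630

One's-complement addition (fold any carry out of bit 15 back into bit 0):
  0x5CE2 + 0x5953 = 0x0B635
  0xB635 + 0x471C = 0x0FD51
  0xFD51 + 0xBA07 = 0x1B758 → wrap carry → 0xB759
  0xB759 + 0xDABC = 0x19215 → wrap carry → 0x9216
  0x9216 + 0x95B7 = 0x127CD → wrap carry → 0x27CE
  0x27CE + 0x0201 = 0x029CF
One's-complement sum = 0x29CF.
Checksum = ~0x29CF & 0xFFFF = 0xD630.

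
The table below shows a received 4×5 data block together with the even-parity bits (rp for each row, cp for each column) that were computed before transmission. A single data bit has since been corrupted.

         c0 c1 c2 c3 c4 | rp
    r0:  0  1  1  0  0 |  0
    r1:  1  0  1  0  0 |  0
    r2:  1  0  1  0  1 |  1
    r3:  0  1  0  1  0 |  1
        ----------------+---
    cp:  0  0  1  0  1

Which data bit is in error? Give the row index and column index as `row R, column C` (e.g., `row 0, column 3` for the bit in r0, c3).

Recompute each row's even parity and compare to rp:
  r0: data parity 0, sent rp 0 → ok
  r1: data parity 0, sent rp 0 → ok
  r2: data parity 1, sent rp 1 → ok
  r3: data parity 0, sent rp 1 → mismatch
Recompute each column's even parity and compare to cp:
  c0: data parity 0, sent cp 0 → ok
  c1: data parity 0, sent cp 0 → ok
  c2: data parity 1, sent cp 1 → ok
  c3: data parity 1, sent cp 0 → mismatch
  c4: data parity 1, sent cp 1 → ok
Exactly one row (r3) and one column (c3) fail → the flipped bit is at their intersection.

row 3, column 3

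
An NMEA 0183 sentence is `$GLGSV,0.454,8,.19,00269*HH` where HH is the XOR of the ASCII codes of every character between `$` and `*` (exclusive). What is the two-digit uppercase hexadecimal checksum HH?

XOR the ASCII codes of the payload characters:
  'G' = 0x47 → acc = 0x47
  'L' = 0x4C → acc = 0x0B
  'G' = 0x47 → acc = 0x4C
  'S' = 0x53 → acc = 0x1F
  'V' = 0x56 → acc = 0x49
  ',' = 0x2C → acc = 0x65
  '0' = 0x30 → acc = 0x55
  '.' = 0x2E → acc = 0x7B
  '4' = 0x34 → acc = 0x4F
  '5' = 0x35 → acc = 0x7A
  '4' = 0x34 → acc = 0x4E
  ',' = 0x2C → acc = 0x62
  '8' = 0x38 → acc = 0x5A
  ',' = 0x2C → acc = 0x76
  '.' = 0x2E → acc = 0x58
  '1' = 0x31 → acc = 0x69
  '9' = 0x39 → acc = 0x50
  ',' = 0x2C → acc = 0x7C
  '0' = 0x30 → acc = 0x4C
  '0' = 0x30 → acc = 0x7C
  '2' = 0x32 → acc = 0x4E
  '6' = 0x36 → acc = 0x78
  '9' = 0x39 → acc = 0x41
Checksum = 0x41.

41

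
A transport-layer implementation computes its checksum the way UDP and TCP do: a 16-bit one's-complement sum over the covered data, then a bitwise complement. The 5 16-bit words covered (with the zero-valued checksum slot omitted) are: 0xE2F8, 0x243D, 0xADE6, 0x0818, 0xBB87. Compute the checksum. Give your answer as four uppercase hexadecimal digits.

One's-complement addition (fold any carry out of bit 15 back into bit 0):
  0xE2F8 + 0x243D = 0x10735 → wrap carry → 0x0736
  0x0736 + 0xADE6 = 0x0B51C
  0xB51C + 0x0818 = 0x0BD34
  0xBD34 + 0xBB87 = 0x178BB → wrap carry → 0x78BC
One's-complement sum = 0x78BC.
Checksum = ~0x78BC & 0xFFFF = 0x8743.

8743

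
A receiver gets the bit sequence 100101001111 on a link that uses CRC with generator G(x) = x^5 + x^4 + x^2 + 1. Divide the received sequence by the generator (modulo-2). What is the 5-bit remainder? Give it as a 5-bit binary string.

Modulo-2 division of 100101001111 by 110101:
  pos 0: 100101 XOR 110101 = 010000
  pos 1: 100000 XOR 110101 = 010101
  pos 2: 101010 XOR 110101 = 011111
  pos 3: 111111 XOR 110101 = 001010
  pos 5: 101011 XOR 110101 = 011110
  pos 6: 111101 XOR 110101 = 001000
Remainder = 01000 (nonzero — an error is detected).

01000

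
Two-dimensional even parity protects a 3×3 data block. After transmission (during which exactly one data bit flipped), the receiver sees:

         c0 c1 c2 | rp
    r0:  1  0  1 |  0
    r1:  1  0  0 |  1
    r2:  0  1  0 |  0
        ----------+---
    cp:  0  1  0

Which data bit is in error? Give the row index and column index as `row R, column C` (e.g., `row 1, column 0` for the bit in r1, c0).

Recompute each row's even parity and compare to rp:
  r0: data parity 0, sent rp 0 → ok
  r1: data parity 1, sent rp 1 → ok
  r2: data parity 1, sent rp 0 → mismatch
Recompute each column's even parity and compare to cp:
  c0: data parity 0, sent cp 0 → ok
  c1: data parity 1, sent cp 1 → ok
  c2: data parity 1, sent cp 0 → mismatch
Exactly one row (r2) and one column (c2) fail → the flipped bit is at their intersection.

row 2, column 2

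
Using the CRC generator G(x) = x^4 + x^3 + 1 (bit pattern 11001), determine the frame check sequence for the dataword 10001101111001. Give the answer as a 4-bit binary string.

Append 4 zeros: 100011011110010000. Divide by 11001 (XOR where the leading bit is 1):
  pos 0: 10001 XOR 11001 = 01000
  pos 1: 10001 XOR 11001 = 01000
  pos 2: 10000 XOR 11001 = 01001
  pos 3: 10011 XOR 11001 = 01010
  pos 4: 10101 XOR 11001 = 01100
  pos 5: 11001 XOR 11001 = 00000
  pos 10: 10010 XOR 11001 = 01011
  pos 11: 10110 XOR 11001 = 01111
  pos 12: 11110 XOR 11001 = 00111
Remainder (last 4 bits) = 1110. This is the CRC / FCS.

1110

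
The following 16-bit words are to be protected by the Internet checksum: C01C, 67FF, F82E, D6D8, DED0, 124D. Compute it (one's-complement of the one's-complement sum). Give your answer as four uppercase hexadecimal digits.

One's-complement addition (fold any carry out of bit 15 back into bit 0):
  0xC01C + 0x67FF = 0x1281B → wrap carry → 0x281C
  0x281C + 0xF82E = 0x1204A → wrap carry → 0x204B
  0x204B + 0xD6D8 = 0x0F723
  0xF723 + 0xDED0 = 0x1D5F3 → wrap carry → 0xD5F4
  0xD5F4 + 0x124D = 0x0E841
One's-complement sum = 0xE841.
Checksum = ~0xE841 & 0xFFFF = 0x17BE.

17BE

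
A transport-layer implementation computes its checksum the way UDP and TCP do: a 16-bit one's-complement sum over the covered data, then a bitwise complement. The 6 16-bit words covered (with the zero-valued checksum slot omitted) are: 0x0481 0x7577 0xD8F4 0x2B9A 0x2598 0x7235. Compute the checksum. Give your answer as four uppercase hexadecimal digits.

E9AA

One's-complement addition (fold any carry out of bit 15 back into bit 0):
  0x0481 + 0x7577 = 0x079F8
  0x79F8 + 0xD8F4 = 0x152EC → wrap carry → 0x52ED
  0x52ED + 0x2B9A = 0x07E87
  0x7E87 + 0x2598 = 0x0A41F
  0xA41F + 0x7235 = 0x11654 → wrap carry → 0x1655
One's-complement sum = 0x1655.
Checksum = ~0x1655 & 0xFFFF = 0xE9AA.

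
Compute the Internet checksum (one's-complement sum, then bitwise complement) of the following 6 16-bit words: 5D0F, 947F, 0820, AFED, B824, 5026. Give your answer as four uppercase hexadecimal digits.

One's-complement addition (fold any carry out of bit 15 back into bit 0):
  0x5D0F + 0x947F = 0x0F18E
  0xF18E + 0x0820 = 0x0F9AE
  0xF9AE + 0xAFED = 0x1A99B → wrap carry → 0xA99C
  0xA99C + 0xB824 = 0x161C0 → wrap carry → 0x61C1
  0x61C1 + 0x5026 = 0x0B1E7
One's-complement sum = 0xB1E7.
Checksum = ~0xB1E7 & 0xFFFF = 0x4E18.

4E18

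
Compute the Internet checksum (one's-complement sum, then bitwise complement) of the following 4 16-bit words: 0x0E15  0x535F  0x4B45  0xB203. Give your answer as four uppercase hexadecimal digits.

A142

One's-complement addition (fold any carry out of bit 15 back into bit 0):
  0x0E15 + 0x535F = 0x06174
  0x6174 + 0x4B45 = 0x0ACB9
  0xACB9 + 0xB203 = 0x15EBC → wrap carry → 0x5EBD
One's-complement sum = 0x5EBD.
Checksum = ~0x5EBD & 0xFFFF = 0xA142.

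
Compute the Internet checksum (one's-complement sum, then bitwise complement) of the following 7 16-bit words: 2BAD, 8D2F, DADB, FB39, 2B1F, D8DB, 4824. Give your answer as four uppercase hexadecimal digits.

24EE

One's-complement addition (fold any carry out of bit 15 back into bit 0):
  0x2BAD + 0x8D2F = 0x0B8DC
  0xB8DC + 0xDADB = 0x193B7 → wrap carry → 0x93B8
  0x93B8 + 0xFB39 = 0x18EF1 → wrap carry → 0x8EF2
  0x8EF2 + 0x2B1F = 0x0BA11
  0xBA11 + 0xD8DB = 0x192EC → wrap carry → 0x92ED
  0x92ED + 0x4824 = 0x0DB11
One's-complement sum = 0xDB11.
Checksum = ~0xDB11 & 0xFFFF = 0x24EE.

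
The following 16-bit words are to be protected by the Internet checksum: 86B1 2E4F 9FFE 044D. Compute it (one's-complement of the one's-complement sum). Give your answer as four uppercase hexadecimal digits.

A6B3

One's-complement addition (fold any carry out of bit 15 back into bit 0):
  0x86B1 + 0x2E4F = 0x0B500
  0xB500 + 0x9FFE = 0x154FE → wrap carry → 0x54FF
  0x54FF + 0x044D = 0x0594C
One's-complement sum = 0x594C.
Checksum = ~0x594C & 0xFFFF = 0xA6B3.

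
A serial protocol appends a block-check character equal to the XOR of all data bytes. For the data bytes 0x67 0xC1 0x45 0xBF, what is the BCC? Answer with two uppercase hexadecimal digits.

5C

XOR the bytes together:
  start with 0x67
  0x67 ⊕ 0xC1 = 0xA6
  0xA6 ⊕ 0x45 = 0xE3
  0xE3 ⊕ 0xBF = 0x5C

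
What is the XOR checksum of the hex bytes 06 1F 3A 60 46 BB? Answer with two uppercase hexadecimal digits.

XOR the bytes together:
  start with 0x06
  0x06 ⊕ 0x1F = 0x19
  0x19 ⊕ 0x3A = 0x23
  0x23 ⊕ 0x60 = 0x43
  0x43 ⊕ 0x46 = 0x05
  0x05 ⊕ 0xBB = 0xBE

BE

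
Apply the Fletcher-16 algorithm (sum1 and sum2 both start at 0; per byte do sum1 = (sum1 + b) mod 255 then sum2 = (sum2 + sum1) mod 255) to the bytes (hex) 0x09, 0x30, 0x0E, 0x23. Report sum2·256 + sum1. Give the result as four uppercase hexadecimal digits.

Running sums (mod 255):
  after byte 0 (0x09): sum1=9, sum2=9
  after byte 1 (0x30): sum1=57, sum2=66
  after byte 2 (0x0E): sum1=71, sum2=137
  after byte 3 (0x23): sum1=106, sum2=243
Checksum = sum2·256 + sum1 = 243·256 + 106 = 62314 = 0xF36A.

F36A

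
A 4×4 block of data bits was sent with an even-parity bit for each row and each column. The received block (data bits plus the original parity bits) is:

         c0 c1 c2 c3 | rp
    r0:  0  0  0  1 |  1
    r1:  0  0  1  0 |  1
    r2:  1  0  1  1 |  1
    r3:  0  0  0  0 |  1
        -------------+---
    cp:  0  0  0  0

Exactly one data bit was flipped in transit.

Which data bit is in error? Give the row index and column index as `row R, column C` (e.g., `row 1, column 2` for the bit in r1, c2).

Recompute each row's even parity and compare to rp:
  r0: data parity 1, sent rp 1 → ok
  r1: data parity 1, sent rp 1 → ok
  r2: data parity 1, sent rp 1 → ok
  r3: data parity 0, sent rp 1 → mismatch
Recompute each column's even parity and compare to cp:
  c0: data parity 1, sent cp 0 → mismatch
  c1: data parity 0, sent cp 0 → ok
  c2: data parity 0, sent cp 0 → ok
  c3: data parity 0, sent cp 0 → ok
Exactly one row (r3) and one column (c0) fail → the flipped bit is at their intersection.

row 3, column 0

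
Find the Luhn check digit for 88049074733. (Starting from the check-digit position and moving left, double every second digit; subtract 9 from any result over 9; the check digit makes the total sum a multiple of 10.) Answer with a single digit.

Partial digits right→left: 3 3 7 4 7 0 9 4 0 8 8
Double every second digit counting from the check-digit position (so the 1st, 3rd, 5th, ... of the partial from the right).
  doubled (with −9 where >9): 6 5 5 9 0 7 → sum 32
  kept as-is: 3 4 0 4 8 → sum 19
Total = 32 + 19 = 51.
Check digit = (10 − (51 mod 10)) mod 10 = 9.

9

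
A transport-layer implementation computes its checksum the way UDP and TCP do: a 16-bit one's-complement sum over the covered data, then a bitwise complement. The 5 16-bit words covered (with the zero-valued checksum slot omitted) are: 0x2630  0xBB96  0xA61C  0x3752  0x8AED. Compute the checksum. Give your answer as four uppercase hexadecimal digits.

One's-complement addition (fold any carry out of bit 15 back into bit 0):
  0x2630 + 0xBB96 = 0x0E1C6
  0xE1C6 + 0xA61C = 0x187E2 → wrap carry → 0x87E3
  0x87E3 + 0x3752 = 0x0BF35
  0xBF35 + 0x8AED = 0x14A22 → wrap carry → 0x4A23
One's-complement sum = 0x4A23.
Checksum = ~0x4A23 & 0xFFFF = 0xB5DC.

B5DC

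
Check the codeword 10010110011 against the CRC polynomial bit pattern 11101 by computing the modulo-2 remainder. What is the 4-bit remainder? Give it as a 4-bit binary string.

0000

Modulo-2 division of 10010110011 by 11101:
  pos 0: 10010 XOR 11101 = 01111
  pos 1: 11111 XOR 11101 = 00010
  pos 4: 10100 XOR 11101 = 01001
  pos 5: 10011 XOR 11101 = 01110
  pos 6: 11101 XOR 11101 = 00000
Remainder = 0000 (zero — the frame passes the CRC check).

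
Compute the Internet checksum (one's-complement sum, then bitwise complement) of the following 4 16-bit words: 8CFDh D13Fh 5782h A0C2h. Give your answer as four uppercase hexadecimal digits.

A97D

One's-complement addition (fold any carry out of bit 15 back into bit 0):
  0x8CFD + 0xD13F = 0x15E3C → wrap carry → 0x5E3D
  0x5E3D + 0x5782 = 0x0B5BF
  0xB5BF + 0xA0C2 = 0x15681 → wrap carry → 0x5682
One's-complement sum = 0x5682.
Checksum = ~0x5682 & 0xFFFF = 0xA97D.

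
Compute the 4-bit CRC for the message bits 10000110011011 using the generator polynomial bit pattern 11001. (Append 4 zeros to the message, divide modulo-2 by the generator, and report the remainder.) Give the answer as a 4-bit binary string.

0001

Append 4 zeros: 100001100110110000. Divide by 11001 (XOR where the leading bit is 1):
  pos 0: 10000 XOR 11001 = 01001
  pos 1: 10011 XOR 11001 = 01010
  pos 2: 10101 XOR 11001 = 01100
  pos 3: 11000 XOR 11001 = 00001
  pos 7: 10110 XOR 11001 = 01111
  pos 8: 11111 XOR 11001 = 00110
  pos 10: 11010 XOR 11001 = 00011
  pos 13: 11000 XOR 11001 = 00001
Remainder (last 4 bits) = 0001. This is the CRC / FCS.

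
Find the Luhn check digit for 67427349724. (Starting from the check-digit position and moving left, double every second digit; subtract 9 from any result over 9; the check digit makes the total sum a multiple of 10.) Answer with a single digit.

0

Partial digits right→left: 4 2 7 9 4 3 7 2 4 7 6
Double every second digit counting from the check-digit position (so the 1st, 3rd, 5th, ... of the partial from the right).
  doubled (with −9 where >9): 8 5 8 5 8 3 → sum 37
  kept as-is: 2 9 3 2 7 → sum 23
Total = 37 + 23 = 60.
Check digit = (10 − (60 mod 10)) mod 10 = 0.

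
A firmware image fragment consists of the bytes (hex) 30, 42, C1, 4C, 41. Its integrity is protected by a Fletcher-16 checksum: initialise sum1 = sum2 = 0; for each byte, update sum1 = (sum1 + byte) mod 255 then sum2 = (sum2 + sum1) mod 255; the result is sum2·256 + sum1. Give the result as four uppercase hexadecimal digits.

Running sums (mod 255):
  after byte 0 (30): sum1=48, sum2=48
  after byte 1 (42): sum1=114, sum2=162
  after byte 2 (C1): sum1=52, sum2=214
  after byte 3 (4C): sum1=128, sum2=87
  after byte 4 (41): sum1=193, sum2=25
Checksum = sum2·256 + sum1 = 25·256 + 193 = 6593 = 0x19C1.

19C1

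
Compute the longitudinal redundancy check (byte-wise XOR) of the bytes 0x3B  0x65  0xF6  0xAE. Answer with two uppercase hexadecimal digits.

06

XOR the bytes together:
  start with 0x3B
  0x3B ⊕ 0x65 = 0x5E
  0x5E ⊕ 0xF6 = 0xA8
  0xA8 ⊕ 0xAE = 0x06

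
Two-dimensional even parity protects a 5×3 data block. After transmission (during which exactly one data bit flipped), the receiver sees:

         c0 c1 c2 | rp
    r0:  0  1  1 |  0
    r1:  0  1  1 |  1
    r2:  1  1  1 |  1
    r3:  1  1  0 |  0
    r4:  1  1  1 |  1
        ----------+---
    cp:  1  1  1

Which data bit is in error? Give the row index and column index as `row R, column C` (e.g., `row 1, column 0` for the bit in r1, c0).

Recompute each row's even parity and compare to rp:
  r0: data parity 0, sent rp 0 → ok
  r1: data parity 0, sent rp 1 → mismatch
  r2: data parity 1, sent rp 1 → ok
  r3: data parity 0, sent rp 0 → ok
  r4: data parity 1, sent rp 1 → ok
Recompute each column's even parity and compare to cp:
  c0: data parity 1, sent cp 1 → ok
  c1: data parity 1, sent cp 1 → ok
  c2: data parity 0, sent cp 1 → mismatch
Exactly one row (r1) and one column (c2) fail → the flipped bit is at their intersection.

row 1, column 2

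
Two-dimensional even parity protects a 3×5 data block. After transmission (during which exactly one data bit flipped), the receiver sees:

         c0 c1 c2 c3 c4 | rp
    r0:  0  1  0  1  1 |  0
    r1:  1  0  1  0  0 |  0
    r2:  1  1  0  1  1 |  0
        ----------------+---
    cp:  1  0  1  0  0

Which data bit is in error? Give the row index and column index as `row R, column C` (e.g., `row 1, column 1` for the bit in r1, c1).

row 0, column 0

Recompute each row's even parity and compare to rp:
  r0: data parity 1, sent rp 0 → mismatch
  r1: data parity 0, sent rp 0 → ok
  r2: data parity 0, sent rp 0 → ok
Recompute each column's even parity and compare to cp:
  c0: data parity 0, sent cp 1 → mismatch
  c1: data parity 0, sent cp 0 → ok
  c2: data parity 1, sent cp 1 → ok
  c3: data parity 0, sent cp 0 → ok
  c4: data parity 0, sent cp 0 → ok
Exactly one row (r0) and one column (c0) fail → the flipped bit is at their intersection.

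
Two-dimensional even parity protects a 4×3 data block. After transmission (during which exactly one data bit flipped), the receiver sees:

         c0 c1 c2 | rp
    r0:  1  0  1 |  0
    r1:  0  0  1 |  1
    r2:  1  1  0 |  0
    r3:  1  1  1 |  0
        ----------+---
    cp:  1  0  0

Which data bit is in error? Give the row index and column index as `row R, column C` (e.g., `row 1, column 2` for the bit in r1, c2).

Recompute each row's even parity and compare to rp:
  r0: data parity 0, sent rp 0 → ok
  r1: data parity 1, sent rp 1 → ok
  r2: data parity 0, sent rp 0 → ok
  r3: data parity 1, sent rp 0 → mismatch
Recompute each column's even parity and compare to cp:
  c0: data parity 1, sent cp 1 → ok
  c1: data parity 0, sent cp 0 → ok
  c2: data parity 1, sent cp 0 → mismatch
Exactly one row (r3) and one column (c2) fail → the flipped bit is at their intersection.

row 3, column 2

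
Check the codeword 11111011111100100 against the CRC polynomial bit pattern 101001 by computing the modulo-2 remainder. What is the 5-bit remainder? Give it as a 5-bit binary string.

Modulo-2 division of 11111011111100100 by 101001:
  pos 0: 111110 XOR 101001 = 010111
  pos 1: 101111 XOR 101001 = 000110
  pos 4: 110111 XOR 101001 = 011110
  pos 5: 111101 XOR 101001 = 010100
  pos 6: 101001 XOR 101001 = 000000
Remainder = 00100 (nonzero — an error is detected).

00100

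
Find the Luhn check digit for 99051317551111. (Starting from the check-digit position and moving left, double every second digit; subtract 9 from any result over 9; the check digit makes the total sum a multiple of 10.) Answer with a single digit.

Partial digits right→left: 1 1 1 1 5 5 7 1 3 1 5 0 9 9
Double every second digit counting from the check-digit position (so the 1st, 3rd, 5th, ... of the partial from the right).
  doubled (with −9 where >9): 2 2 1 5 6 1 9 → sum 26
  kept as-is: 1 1 5 1 1 0 9 → sum 18
Total = 26 + 18 = 44.
Check digit = (10 − (44 mod 10)) mod 10 = 6.

6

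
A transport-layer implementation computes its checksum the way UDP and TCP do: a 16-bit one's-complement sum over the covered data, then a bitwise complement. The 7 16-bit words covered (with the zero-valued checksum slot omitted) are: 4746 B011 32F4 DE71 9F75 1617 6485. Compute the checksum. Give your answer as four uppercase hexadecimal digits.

DD2F

One's-complement addition (fold any carry out of bit 15 back into bit 0):
  0x4746 + 0xB011 = 0x0F757
  0xF757 + 0x32F4 = 0x12A4B → wrap carry → 0x2A4C
  0x2A4C + 0xDE71 = 0x108BD → wrap carry → 0x08BE
  0x08BE + 0x9F75 = 0x0A833
  0xA833 + 0x1617 = 0x0BE4A
  0xBE4A + 0x6485 = 0x122CF → wrap carry → 0x22D0
One's-complement sum = 0x22D0.
Checksum = ~0x22D0 & 0xFFFF = 0xDD2F.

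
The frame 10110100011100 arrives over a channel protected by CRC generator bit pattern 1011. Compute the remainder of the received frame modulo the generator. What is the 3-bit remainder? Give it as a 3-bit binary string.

Modulo-2 division of 10110100011100 by 1011:
  pos 0: 1011 XOR 1011 = 0000
  pos 5: 1000 XOR 1011 = 0011
  pos 7: 1111 XOR 1011 = 0100
  pos 8: 1001 XOR 1011 = 0010
  pos 10: 1000 XOR 1011 = 0011
Remainder = 011 (nonzero — an error is detected).

011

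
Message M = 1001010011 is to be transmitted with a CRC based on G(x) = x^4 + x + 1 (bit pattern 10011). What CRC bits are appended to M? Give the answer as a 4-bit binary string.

1010

Append 4 zeros: 10010100110000. Divide by 10011 (XOR where the leading bit is 1):
  pos 0: 10010 XOR 10011 = 00001
  pos 4: 11001 XOR 10011 = 01010
  pos 5: 10101 XOR 10011 = 00110
  pos 7: 11000 XOR 10011 = 01011
  pos 8: 10110 XOR 10011 = 00101
Remainder (last 4 bits) = 1010. This is the CRC / FCS.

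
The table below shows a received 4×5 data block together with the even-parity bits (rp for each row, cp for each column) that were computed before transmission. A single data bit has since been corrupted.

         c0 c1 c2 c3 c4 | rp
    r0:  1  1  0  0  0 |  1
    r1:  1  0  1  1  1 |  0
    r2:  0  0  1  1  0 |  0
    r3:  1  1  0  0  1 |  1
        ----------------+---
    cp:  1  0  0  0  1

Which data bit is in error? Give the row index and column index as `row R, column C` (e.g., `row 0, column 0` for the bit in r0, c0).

row 0, column 4

Recompute each row's even parity and compare to rp:
  r0: data parity 0, sent rp 1 → mismatch
  r1: data parity 0, sent rp 0 → ok
  r2: data parity 0, sent rp 0 → ok
  r3: data parity 1, sent rp 1 → ok
Recompute each column's even parity and compare to cp:
  c0: data parity 1, sent cp 1 → ok
  c1: data parity 0, sent cp 0 → ok
  c2: data parity 0, sent cp 0 → ok
  c3: data parity 0, sent cp 0 → ok
  c4: data parity 0, sent cp 1 → mismatch
Exactly one row (r0) and one column (c4) fail → the flipped bit is at their intersection.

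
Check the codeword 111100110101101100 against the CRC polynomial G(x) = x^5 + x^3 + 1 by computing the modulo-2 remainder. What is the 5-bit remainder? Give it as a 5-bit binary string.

00000

Modulo-2 division of 111100110101101100 by 101001:
  pos 0: 111100 XOR 101001 = 010101
  pos 1: 101011 XOR 101001 = 000010
  pos 5: 101010 XOR 101001 = 000011
  pos 9: 111101 XOR 101001 = 010100
  pos 10: 101001 XOR 101001 = 000000
Remainder = 00000 (zero — the frame passes the CRC check).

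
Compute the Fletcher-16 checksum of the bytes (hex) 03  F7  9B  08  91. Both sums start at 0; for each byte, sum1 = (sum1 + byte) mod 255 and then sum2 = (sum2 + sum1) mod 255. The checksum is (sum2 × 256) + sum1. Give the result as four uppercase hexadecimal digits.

6330

Running sums (mod 255):
  after byte 0 (03): sum1=3, sum2=3
  after byte 1 (F7): sum1=250, sum2=253
  after byte 2 (9B): sum1=150, sum2=148
  after byte 3 (08): sum1=158, sum2=51
  after byte 4 (91): sum1=48, sum2=99
Checksum = sum2·256 + sum1 = 99·256 + 48 = 25392 = 0x6330.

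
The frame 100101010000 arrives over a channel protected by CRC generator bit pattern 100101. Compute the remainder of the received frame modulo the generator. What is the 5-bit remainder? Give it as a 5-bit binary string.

Modulo-2 division of 100101010000 by 100101:
  pos 0: 100101 XOR 100101 = 000000
Remainder = 10000 (nonzero — an error is detected).

10000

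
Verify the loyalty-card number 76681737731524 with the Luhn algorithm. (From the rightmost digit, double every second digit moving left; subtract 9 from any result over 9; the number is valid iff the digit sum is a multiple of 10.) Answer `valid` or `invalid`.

From the right, keep odd positions and double even positions (subtract 9 from any doubled value over 9):
  doubled (positions 2,4,...): 4 2 5 6 2 3 5 → sum 27
  kept (positions 1,3,...): 4 5 3 7 7 8 6 → sum 40
Total = 67.
67 mod 10 = 7, so the number is invalid.

invalid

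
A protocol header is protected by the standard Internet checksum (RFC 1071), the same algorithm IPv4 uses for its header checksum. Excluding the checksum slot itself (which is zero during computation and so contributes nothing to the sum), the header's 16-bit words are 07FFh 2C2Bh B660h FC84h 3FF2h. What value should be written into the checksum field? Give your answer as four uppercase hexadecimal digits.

One's-complement addition (fold any carry out of bit 15 back into bit 0):
  0x07FF + 0x2C2B = 0x0342A
  0x342A + 0xB660 = 0x0EA8A
  0xEA8A + 0xFC84 = 0x1E70E → wrap carry → 0xE70F
  0xE70F + 0x3FF2 = 0x12701 → wrap carry → 0x2702
One's-complement sum = 0x2702.
Checksum = ~0x2702 & 0xFFFF = 0xD8FD.

D8FD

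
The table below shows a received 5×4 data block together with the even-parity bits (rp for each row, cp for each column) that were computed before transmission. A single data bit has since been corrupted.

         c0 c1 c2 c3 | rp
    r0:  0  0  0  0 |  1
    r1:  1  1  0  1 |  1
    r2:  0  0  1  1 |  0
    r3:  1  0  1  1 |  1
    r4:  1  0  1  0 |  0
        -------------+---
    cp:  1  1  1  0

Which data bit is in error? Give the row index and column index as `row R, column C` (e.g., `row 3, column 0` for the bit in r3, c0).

row 0, column 3

Recompute each row's even parity and compare to rp:
  r0: data parity 0, sent rp 1 → mismatch
  r1: data parity 1, sent rp 1 → ok
  r2: data parity 0, sent rp 0 → ok
  r3: data parity 1, sent rp 1 → ok
  r4: data parity 0, sent rp 0 → ok
Recompute each column's even parity and compare to cp:
  c0: data parity 1, sent cp 1 → ok
  c1: data parity 1, sent cp 1 → ok
  c2: data parity 1, sent cp 1 → ok
  c3: data parity 1, sent cp 0 → mismatch
Exactly one row (r0) and one column (c3) fail → the flipped bit is at their intersection.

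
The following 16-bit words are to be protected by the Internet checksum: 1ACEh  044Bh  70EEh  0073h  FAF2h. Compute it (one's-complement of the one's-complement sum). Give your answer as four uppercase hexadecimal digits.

One's-complement addition (fold any carry out of bit 15 back into bit 0):
  0x1ACE + 0x044B = 0x01F19
  0x1F19 + 0x70EE = 0x09007
  0x9007 + 0x0073 = 0x0907A
  0x907A + 0xFAF2 = 0x18B6C → wrap carry → 0x8B6D
One's-complement sum = 0x8B6D.
Checksum = ~0x8B6D & 0xFFFF = 0x7492.

7492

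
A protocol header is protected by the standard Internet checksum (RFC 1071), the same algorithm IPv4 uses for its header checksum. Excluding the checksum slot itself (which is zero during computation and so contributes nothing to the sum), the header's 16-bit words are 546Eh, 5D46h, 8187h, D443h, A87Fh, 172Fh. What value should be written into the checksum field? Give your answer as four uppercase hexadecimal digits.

38D1

One's-complement addition (fold any carry out of bit 15 back into bit 0):
  0x546E + 0x5D46 = 0x0B1B4
  0xB1B4 + 0x8187 = 0x1333B → wrap carry → 0x333C
  0x333C + 0xD443 = 0x1077F → wrap carry → 0x0780
  0x0780 + 0xA87F = 0x0AFFF
  0xAFFF + 0x172F = 0x0C72E
One's-complement sum = 0xC72E.
Checksum = ~0xC72E & 0xFFFF = 0x38D1.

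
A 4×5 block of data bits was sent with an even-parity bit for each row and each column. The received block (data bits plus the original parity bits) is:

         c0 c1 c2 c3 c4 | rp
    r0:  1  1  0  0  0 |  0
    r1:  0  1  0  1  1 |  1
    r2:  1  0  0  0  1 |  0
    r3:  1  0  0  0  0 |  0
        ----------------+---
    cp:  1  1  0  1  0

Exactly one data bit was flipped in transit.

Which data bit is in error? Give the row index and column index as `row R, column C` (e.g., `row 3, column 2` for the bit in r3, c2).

row 3, column 1

Recompute each row's even parity and compare to rp:
  r0: data parity 0, sent rp 0 → ok
  r1: data parity 1, sent rp 1 → ok
  r2: data parity 0, sent rp 0 → ok
  r3: data parity 1, sent rp 0 → mismatch
Recompute each column's even parity and compare to cp:
  c0: data parity 1, sent cp 1 → ok
  c1: data parity 0, sent cp 1 → mismatch
  c2: data parity 0, sent cp 0 → ok
  c3: data parity 1, sent cp 1 → ok
  c4: data parity 0, sent cp 0 → ok
Exactly one row (r3) and one column (c1) fail → the flipped bit is at their intersection.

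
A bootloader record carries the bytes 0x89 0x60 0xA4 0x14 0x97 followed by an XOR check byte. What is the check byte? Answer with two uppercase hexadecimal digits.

CE

XOR the bytes together:
  start with 0x89
  0x89 ⊕ 0x60 = 0xE9
  0xE9 ⊕ 0xA4 = 0x4D
  0x4D ⊕ 0x14 = 0x59
  0x59 ⊕ 0x97 = 0xCE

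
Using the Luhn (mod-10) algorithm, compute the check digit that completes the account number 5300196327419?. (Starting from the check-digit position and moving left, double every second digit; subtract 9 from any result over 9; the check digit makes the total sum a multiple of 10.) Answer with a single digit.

0

Partial digits right→left: 9 1 4 7 2 3 6 9 1 0 0 3 5
Double every second digit counting from the check-digit position (so the 1st, 3rd, 5th, ... of the partial from the right).
  doubled (with −9 where >9): 9 8 4 3 2 0 1 → sum 27
  kept as-is: 1 7 3 9 0 3 → sum 23
Total = 27 + 23 = 50.
Check digit = (10 − (50 mod 10)) mod 10 = 0.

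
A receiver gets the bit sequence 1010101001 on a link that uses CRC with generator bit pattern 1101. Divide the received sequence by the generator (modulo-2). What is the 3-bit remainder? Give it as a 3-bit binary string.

010

Modulo-2 division of 1010101001 by 1101:
  pos 0: 1010 XOR 1101 = 0111
  pos 1: 1111 XOR 1101 = 0010
  pos 3: 1001 XOR 1101 = 0100
  pos 4: 1000 XOR 1101 = 0101
  pos 5: 1010 XOR 1101 = 0111
  pos 6: 1111 XOR 1101 = 0010
Remainder = 010 (nonzero — an error is detected).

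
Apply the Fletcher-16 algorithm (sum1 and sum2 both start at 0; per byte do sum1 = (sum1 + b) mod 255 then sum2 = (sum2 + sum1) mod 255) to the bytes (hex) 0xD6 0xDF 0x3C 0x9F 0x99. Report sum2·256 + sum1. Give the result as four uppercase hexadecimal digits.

3F2C

Running sums (mod 255):
  after byte 0 (0xD6): sum1=214, sum2=214
  after byte 1 (0xDF): sum1=182, sum2=141
  after byte 2 (0x3C): sum1=242, sum2=128
  after byte 3 (0x9F): sum1=146, sum2=19
  after byte 4 (0x99): sum1=44, sum2=63
Checksum = sum2·256 + sum1 = 63·256 + 44 = 16172 = 0x3F2C.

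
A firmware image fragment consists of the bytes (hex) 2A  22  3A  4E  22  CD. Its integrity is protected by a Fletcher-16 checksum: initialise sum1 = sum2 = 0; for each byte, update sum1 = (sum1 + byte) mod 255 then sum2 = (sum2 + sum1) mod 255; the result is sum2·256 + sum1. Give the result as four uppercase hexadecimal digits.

8DC4

Running sums (mod 255):
  after byte 0 (2A): sum1=42, sum2=42
  after byte 1 (22): sum1=76, sum2=118
  after byte 2 (3A): sum1=134, sum2=252
  after byte 3 (4E): sum1=212, sum2=209
  after byte 4 (22): sum1=246, sum2=200
  after byte 5 (CD): sum1=196, sum2=141
Checksum = sum2·256 + sum1 = 141·256 + 196 = 36292 = 0x8DC4.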